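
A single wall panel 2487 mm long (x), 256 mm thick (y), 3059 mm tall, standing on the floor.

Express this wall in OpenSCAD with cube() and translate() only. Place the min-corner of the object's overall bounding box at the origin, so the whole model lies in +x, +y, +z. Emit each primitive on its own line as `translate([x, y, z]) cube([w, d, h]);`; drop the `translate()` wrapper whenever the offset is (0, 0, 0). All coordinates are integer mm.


cube([2487, 256, 3059]);


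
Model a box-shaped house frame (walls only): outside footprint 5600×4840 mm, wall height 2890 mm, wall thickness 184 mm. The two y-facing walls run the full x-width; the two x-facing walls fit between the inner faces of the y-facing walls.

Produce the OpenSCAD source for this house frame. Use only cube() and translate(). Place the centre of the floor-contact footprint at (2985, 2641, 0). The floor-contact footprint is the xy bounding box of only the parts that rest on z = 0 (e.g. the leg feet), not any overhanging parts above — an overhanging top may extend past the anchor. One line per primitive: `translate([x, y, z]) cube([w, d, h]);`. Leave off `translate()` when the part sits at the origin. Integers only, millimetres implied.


translate([185, 221, 0]) cube([5600, 184, 2890]);
translate([185, 4877, 0]) cube([5600, 184, 2890]);
translate([185, 405, 0]) cube([184, 4472, 2890]);
translate([5601, 405, 0]) cube([184, 4472, 2890]);


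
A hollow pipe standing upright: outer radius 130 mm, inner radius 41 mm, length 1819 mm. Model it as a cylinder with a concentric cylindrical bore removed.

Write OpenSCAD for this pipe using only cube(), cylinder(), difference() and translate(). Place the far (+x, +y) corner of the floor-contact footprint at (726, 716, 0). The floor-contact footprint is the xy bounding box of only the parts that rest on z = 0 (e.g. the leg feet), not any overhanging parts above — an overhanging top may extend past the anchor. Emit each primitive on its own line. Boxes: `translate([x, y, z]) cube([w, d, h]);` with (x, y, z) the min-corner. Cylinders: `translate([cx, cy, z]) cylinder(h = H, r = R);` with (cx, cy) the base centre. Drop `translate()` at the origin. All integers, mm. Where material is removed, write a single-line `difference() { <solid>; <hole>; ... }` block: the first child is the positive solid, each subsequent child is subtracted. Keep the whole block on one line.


difference() { translate([596, 586, 0]) cylinder(h = 1819, r = 130); translate([596, 586, 0]) cylinder(h = 1819, r = 41); }


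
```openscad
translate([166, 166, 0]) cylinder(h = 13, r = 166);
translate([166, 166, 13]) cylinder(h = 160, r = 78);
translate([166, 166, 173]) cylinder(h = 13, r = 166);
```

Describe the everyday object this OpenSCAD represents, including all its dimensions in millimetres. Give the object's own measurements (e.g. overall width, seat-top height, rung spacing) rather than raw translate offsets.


A spool: two coaxial disc flanges of radius 166 mm and thickness 13 mm, joined by a core cylinder of radius 78 mm and height 160 mm. The lower flange rests on z = 0 and the three cylinders share a vertical axis.


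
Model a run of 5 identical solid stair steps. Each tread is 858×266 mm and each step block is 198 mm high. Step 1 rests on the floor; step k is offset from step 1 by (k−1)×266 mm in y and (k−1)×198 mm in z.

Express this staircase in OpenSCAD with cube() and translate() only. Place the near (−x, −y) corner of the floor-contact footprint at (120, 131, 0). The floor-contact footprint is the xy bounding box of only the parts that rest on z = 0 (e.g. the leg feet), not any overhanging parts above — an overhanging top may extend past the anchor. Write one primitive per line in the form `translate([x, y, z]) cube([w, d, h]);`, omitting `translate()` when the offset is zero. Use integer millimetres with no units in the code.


translate([120, 131, 0]) cube([858, 266, 198]);
translate([120, 397, 198]) cube([858, 266, 198]);
translate([120, 663, 396]) cube([858, 266, 198]);
translate([120, 929, 594]) cube([858, 266, 198]);
translate([120, 1195, 792]) cube([858, 266, 198]);


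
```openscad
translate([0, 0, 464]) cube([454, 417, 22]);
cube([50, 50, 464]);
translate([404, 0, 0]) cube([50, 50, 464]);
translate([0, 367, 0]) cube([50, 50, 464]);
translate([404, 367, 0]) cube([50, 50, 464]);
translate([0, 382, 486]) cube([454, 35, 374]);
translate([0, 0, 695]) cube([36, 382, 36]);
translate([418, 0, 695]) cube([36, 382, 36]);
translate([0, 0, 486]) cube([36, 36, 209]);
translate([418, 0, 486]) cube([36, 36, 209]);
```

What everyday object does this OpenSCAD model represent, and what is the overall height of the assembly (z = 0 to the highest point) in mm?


A chair. The overall height is 860 mm.

A slab on four corner posts with a tall panel at the back — a chair. The seat slab sits at z = 464 with thickness 22, and the 374 mm backrest starts at the seat top, so the overall height is 464 + 22 + 374 = 860 mm.


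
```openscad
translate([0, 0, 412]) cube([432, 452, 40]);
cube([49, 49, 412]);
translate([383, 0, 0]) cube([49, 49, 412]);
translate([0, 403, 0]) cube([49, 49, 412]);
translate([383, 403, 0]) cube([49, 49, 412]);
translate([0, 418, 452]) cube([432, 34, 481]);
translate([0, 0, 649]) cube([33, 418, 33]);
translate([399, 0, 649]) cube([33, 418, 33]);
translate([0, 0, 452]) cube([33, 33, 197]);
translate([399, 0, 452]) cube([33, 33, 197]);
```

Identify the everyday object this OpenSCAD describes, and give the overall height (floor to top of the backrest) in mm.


A chair. The overall height is 933 mm.

A slab on four corner posts with a tall panel at the back — a chair. The seat slab sits at z = 412 with thickness 40, and the 481 mm backrest starts at the seat top, so the overall height is 412 + 40 + 481 = 933 mm.


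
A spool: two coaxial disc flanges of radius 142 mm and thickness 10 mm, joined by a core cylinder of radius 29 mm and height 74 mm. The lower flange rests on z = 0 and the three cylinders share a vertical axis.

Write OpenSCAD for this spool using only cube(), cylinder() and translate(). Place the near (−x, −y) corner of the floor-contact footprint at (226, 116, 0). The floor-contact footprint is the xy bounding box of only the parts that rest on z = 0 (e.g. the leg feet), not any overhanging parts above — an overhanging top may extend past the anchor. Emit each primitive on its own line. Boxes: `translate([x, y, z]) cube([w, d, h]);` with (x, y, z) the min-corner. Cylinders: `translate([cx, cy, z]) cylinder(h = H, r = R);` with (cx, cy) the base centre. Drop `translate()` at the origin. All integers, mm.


translate([368, 258, 0]) cylinder(h = 10, r = 142);
translate([368, 258, 10]) cylinder(h = 74, r = 29);
translate([368, 258, 84]) cylinder(h = 10, r = 142);


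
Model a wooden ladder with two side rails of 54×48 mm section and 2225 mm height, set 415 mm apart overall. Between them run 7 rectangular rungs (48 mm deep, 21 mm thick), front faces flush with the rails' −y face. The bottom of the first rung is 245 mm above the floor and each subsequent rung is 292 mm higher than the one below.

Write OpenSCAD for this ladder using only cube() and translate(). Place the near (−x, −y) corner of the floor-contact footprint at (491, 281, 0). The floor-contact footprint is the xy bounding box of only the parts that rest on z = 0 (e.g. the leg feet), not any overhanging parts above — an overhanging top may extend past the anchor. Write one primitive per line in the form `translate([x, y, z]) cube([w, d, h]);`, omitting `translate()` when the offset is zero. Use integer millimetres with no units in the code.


translate([491, 281, 0]) cube([54, 48, 2225]);
translate([852, 281, 0]) cube([54, 48, 2225]);
translate([545, 281, 245]) cube([307, 48, 21]);
translate([545, 281, 537]) cube([307, 48, 21]);
translate([545, 281, 829]) cube([307, 48, 21]);
translate([545, 281, 1121]) cube([307, 48, 21]);
translate([545, 281, 1413]) cube([307, 48, 21]);
translate([545, 281, 1705]) cube([307, 48, 21]);
translate([545, 281, 1997]) cube([307, 48, 21]);


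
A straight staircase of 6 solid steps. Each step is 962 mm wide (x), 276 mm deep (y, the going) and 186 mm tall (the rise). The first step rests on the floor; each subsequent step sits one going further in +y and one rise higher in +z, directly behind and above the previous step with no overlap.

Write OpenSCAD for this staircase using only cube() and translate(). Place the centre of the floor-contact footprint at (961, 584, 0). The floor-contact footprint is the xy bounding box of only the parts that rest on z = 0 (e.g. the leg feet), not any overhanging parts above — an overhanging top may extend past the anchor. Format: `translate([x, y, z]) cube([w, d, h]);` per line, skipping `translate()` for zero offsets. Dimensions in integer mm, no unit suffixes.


translate([480, 446, 0]) cube([962, 276, 186]);
translate([480, 722, 186]) cube([962, 276, 186]);
translate([480, 998, 372]) cube([962, 276, 186]);
translate([480, 1274, 558]) cube([962, 276, 186]);
translate([480, 1550, 744]) cube([962, 276, 186]);
translate([480, 1826, 930]) cube([962, 276, 186]);


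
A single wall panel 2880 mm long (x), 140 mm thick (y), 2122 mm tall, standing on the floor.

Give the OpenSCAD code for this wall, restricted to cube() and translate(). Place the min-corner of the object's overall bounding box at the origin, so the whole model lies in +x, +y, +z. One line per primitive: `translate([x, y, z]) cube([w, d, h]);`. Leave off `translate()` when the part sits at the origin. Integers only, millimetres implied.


cube([2880, 140, 2122]);


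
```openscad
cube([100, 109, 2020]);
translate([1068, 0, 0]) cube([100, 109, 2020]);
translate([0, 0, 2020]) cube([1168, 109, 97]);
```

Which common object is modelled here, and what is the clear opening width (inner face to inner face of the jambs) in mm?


A door frame. The clear opening width is 968 mm.

Two 2020 mm tall posts with a header on top — a door frame. The left jamb is 100 mm wide at x = 0; the right jamb starts at x = 1068. The clear opening is 1068 − 100 = 968 mm.


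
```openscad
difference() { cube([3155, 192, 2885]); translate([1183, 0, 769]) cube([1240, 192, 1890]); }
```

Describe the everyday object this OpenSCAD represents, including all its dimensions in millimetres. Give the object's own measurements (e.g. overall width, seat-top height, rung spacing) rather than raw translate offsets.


A wall 3155 mm long (x), 192 mm thick (y), 2885 mm tall, with a rectangular window opening cut through it. The opening is 1240 mm wide and 1890 mm tall; its sill is at z = 769 mm and its near (−x) edge is 1183 mm from the wall's −x end. The opening passes through the full wall thickness.


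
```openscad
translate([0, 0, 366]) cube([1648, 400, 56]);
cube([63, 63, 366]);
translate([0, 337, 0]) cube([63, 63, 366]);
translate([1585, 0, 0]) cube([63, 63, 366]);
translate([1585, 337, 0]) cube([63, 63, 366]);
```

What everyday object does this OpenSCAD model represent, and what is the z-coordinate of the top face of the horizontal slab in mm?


A bench. The seat-top height is 422 mm.

A long slab on four corner posts — a bench. The slab sits at z = 366 with thickness 56, so the top is 366 + 56 = 422 mm.


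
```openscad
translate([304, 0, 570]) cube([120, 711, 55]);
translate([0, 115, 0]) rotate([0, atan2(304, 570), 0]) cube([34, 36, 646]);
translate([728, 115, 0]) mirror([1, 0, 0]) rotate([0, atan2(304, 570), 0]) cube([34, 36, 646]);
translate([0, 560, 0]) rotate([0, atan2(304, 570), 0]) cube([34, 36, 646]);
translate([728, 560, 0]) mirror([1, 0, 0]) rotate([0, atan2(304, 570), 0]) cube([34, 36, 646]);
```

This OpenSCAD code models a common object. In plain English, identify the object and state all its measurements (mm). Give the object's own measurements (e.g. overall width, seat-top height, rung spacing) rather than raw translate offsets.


A sawhorse. A 120×711×55 mm beam (x, y, z) sits on two A-frame leg pairs. Each pair is two raked legs of 34×36 mm section (36 mm along y) splaying symmetrically in x. Each leg rises 570 mm vertically over 304 mm of horizontal reach and is 646 mm long along its own axis. Every leg's outer bottom edge rests on the floor and its outer top edge meets a bottom edge of the beam — the left legs (tilting toward +x) meet the beam's −x bottom edge, the right legs (their mirror images, tilting toward −x) meet its +x bottom edge — so the leg tops tuck under the beam, the beam's underside is 570 mm above the floor, and the feet are 728 mm apart outside-to-outside with the beam centred between them. The two leg pairs are set in 115 mm from either end of the beam.


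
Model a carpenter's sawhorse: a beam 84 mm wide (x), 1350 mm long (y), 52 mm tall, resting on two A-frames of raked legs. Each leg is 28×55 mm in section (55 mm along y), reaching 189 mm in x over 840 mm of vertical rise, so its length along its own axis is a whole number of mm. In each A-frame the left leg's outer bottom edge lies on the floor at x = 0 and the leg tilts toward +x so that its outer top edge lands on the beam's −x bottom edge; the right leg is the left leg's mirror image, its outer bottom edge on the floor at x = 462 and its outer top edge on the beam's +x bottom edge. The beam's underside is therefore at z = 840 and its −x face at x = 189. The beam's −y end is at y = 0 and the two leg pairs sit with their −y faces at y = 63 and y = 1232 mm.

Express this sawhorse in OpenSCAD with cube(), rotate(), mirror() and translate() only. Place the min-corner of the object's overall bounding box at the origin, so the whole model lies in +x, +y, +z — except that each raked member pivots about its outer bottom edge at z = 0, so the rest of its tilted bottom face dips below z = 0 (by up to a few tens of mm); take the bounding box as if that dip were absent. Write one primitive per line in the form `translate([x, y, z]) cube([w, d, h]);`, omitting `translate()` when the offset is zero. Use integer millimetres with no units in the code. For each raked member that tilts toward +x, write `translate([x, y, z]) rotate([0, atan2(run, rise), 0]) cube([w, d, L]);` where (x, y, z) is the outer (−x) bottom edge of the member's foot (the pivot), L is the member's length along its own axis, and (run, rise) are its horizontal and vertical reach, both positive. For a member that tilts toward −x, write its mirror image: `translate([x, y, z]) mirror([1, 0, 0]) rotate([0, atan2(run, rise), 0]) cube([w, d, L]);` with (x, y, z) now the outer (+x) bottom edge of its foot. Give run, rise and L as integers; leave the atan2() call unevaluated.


translate([189, 0, 840]) cube([84, 1350, 52]);
translate([0, 63, 0]) rotate([0, atan2(189, 840), 0]) cube([28, 55, 861]);
translate([462, 63, 0]) mirror([1, 0, 0]) rotate([0, atan2(189, 840), 0]) cube([28, 55, 861]);
translate([0, 1232, 0]) rotate([0, atan2(189, 840), 0]) cube([28, 55, 861]);
translate([462, 1232, 0]) mirror([1, 0, 0]) rotate([0, atan2(189, 840), 0]) cube([28, 55, 861]);


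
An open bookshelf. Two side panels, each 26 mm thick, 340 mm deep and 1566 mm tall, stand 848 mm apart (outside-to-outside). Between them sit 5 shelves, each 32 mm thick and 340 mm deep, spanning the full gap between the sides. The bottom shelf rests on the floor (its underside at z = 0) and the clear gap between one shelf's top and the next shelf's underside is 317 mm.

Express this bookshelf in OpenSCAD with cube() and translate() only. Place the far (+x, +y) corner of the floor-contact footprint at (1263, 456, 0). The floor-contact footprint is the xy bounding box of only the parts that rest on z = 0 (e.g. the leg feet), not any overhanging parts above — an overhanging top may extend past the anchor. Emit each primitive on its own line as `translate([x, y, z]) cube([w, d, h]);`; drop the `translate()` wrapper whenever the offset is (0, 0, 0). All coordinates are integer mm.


translate([415, 116, 0]) cube([26, 340, 1566]);
translate([1237, 116, 0]) cube([26, 340, 1566]);
translate([441, 116, 0]) cube([796, 340, 32]);
translate([441, 116, 349]) cube([796, 340, 32]);
translate([441, 116, 698]) cube([796, 340, 32]);
translate([441, 116, 1047]) cube([796, 340, 32]);
translate([441, 116, 1396]) cube([796, 340, 32]);


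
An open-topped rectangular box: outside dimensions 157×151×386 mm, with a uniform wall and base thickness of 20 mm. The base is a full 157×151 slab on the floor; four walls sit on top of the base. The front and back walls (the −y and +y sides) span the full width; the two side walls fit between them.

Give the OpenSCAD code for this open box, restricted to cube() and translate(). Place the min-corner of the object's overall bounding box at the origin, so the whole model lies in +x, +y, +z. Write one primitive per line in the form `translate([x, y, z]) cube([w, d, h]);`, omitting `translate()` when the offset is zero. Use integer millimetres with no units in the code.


cube([157, 151, 20]);
translate([0, 0, 20]) cube([157, 20, 366]);
translate([0, 131, 20]) cube([157, 20, 366]);
translate([0, 20, 20]) cube([20, 111, 366]);
translate([137, 20, 20]) cube([20, 111, 366]);


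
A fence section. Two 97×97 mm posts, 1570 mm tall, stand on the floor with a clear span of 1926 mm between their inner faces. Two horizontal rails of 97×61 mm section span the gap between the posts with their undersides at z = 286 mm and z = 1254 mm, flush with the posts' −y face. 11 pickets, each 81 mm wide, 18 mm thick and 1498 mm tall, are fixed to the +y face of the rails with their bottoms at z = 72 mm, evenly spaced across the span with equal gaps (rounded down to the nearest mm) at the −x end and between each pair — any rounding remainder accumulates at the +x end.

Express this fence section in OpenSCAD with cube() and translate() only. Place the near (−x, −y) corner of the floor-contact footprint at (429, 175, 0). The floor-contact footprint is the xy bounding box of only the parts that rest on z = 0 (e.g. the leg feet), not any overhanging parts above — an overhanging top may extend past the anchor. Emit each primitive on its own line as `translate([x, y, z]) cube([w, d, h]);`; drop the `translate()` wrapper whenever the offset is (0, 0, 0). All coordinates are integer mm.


translate([429, 175, 0]) cube([97, 97, 1570]);
translate([2452, 175, 0]) cube([97, 97, 1570]);
translate([526, 175, 286]) cube([1926, 97, 61]);
translate([526, 175, 1254]) cube([1926, 97, 61]);
translate([612, 272, 72]) cube([81, 18, 1498]);
translate([779, 272, 72]) cube([81, 18, 1498]);
translate([946, 272, 72]) cube([81, 18, 1498]);
translate([1113, 272, 72]) cube([81, 18, 1498]);
translate([1280, 272, 72]) cube([81, 18, 1498]);
translate([1447, 272, 72]) cube([81, 18, 1498]);
translate([1614, 272, 72]) cube([81, 18, 1498]);
translate([1781, 272, 72]) cube([81, 18, 1498]);
translate([1948, 272, 72]) cube([81, 18, 1498]);
translate([2115, 272, 72]) cube([81, 18, 1498]);
translate([2282, 272, 72]) cube([81, 18, 1498]);


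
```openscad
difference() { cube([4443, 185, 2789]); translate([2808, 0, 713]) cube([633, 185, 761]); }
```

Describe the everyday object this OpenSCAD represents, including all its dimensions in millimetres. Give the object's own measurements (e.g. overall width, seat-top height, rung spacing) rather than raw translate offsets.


A wall 4443 mm long (x), 185 mm thick (y), 2789 mm tall, with a rectangular window opening cut through it. The opening is 633 mm wide and 761 mm tall; its sill is at z = 713 mm and its near (−x) edge is 2808 mm from the wall's −x end. The opening passes through the full wall thickness.


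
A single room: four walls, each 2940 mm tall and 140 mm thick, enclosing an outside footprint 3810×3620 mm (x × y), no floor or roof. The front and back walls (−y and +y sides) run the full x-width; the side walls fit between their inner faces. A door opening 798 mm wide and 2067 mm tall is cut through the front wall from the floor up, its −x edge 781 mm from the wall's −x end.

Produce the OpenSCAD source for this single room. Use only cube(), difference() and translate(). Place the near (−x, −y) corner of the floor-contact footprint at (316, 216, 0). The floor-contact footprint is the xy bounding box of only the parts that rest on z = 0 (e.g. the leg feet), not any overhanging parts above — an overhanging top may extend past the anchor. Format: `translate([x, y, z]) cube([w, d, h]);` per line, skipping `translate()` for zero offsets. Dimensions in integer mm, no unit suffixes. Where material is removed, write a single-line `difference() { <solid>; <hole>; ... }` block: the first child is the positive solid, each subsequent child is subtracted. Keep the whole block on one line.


difference() { translate([316, 216, 0]) cube([3810, 140, 2940]); translate([1097, 216, 0]) cube([798, 140, 2067]); }
translate([316, 3696, 0]) cube([3810, 140, 2940]);
translate([316, 356, 0]) cube([140, 3340, 2940]);
translate([3986, 356, 0]) cube([140, 3340, 2940]);


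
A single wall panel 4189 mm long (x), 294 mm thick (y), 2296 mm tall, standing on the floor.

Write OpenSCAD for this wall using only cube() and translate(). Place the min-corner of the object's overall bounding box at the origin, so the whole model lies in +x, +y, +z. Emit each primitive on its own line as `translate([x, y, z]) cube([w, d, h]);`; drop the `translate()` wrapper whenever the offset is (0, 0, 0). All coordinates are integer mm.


cube([4189, 294, 2296]);


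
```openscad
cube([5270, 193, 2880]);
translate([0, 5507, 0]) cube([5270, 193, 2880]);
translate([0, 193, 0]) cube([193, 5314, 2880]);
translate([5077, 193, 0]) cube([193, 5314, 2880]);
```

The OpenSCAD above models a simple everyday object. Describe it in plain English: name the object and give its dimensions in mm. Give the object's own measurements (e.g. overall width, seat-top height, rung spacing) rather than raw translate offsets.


The wall frame of a small rectangular building: four walls, each 2880 mm tall and 193 mm thick, enclosing a footprint 5270 mm (x) by 5700 mm (y) outside-to-outside, with no floor or roof. The front and back walls (the −y and +y sides) span the full width; the two side walls fit between them.


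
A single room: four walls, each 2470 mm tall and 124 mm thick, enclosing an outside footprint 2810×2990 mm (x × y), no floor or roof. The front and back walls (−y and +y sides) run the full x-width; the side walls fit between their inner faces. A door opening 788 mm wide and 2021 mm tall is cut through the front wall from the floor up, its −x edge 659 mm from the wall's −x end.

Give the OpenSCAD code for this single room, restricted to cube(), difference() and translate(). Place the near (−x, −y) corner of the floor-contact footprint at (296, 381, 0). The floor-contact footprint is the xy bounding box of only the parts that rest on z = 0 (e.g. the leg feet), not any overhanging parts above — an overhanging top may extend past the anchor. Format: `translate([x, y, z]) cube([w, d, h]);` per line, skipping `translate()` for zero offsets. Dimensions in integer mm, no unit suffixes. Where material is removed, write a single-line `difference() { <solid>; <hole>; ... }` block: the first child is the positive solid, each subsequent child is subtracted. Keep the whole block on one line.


difference() { translate([296, 381, 0]) cube([2810, 124, 2470]); translate([955, 381, 0]) cube([788, 124, 2021]); }
translate([296, 3247, 0]) cube([2810, 124, 2470]);
translate([296, 505, 0]) cube([124, 2742, 2470]);
translate([2982, 505, 0]) cube([124, 2742, 2470]);


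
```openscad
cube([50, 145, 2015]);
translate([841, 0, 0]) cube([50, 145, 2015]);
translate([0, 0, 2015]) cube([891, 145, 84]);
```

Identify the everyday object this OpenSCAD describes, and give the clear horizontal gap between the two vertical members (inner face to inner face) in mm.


A door frame. The clear opening width is 791 mm.

Two 2015 mm tall posts with a header on top — a door frame. The left jamb is 50 mm wide at x = 0; the right jamb starts at x = 841. The clear opening is 841 − 50 = 791 mm.


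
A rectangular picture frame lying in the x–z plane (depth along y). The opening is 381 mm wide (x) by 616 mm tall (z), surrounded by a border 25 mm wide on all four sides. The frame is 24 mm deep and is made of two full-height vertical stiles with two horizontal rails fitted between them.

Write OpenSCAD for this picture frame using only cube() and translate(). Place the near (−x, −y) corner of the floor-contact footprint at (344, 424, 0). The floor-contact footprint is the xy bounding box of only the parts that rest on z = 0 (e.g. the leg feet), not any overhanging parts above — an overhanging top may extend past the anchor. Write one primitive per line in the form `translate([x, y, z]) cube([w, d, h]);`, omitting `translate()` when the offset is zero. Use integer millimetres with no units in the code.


translate([344, 424, 0]) cube([25, 24, 666]);
translate([750, 424, 0]) cube([25, 24, 666]);
translate([369, 424, 0]) cube([381, 24, 25]);
translate([369, 424, 641]) cube([381, 24, 25]);


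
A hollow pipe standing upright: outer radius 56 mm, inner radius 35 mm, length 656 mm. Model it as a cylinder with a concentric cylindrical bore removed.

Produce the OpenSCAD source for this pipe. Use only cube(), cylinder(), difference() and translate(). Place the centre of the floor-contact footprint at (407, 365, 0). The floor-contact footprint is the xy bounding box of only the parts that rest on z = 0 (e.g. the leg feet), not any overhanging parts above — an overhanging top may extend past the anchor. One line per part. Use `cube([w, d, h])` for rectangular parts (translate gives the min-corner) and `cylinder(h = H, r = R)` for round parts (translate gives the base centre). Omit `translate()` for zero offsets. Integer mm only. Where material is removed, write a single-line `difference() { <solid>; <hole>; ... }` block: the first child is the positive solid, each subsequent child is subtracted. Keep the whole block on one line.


difference() { translate([407, 365, 0]) cylinder(h = 656, r = 56); translate([407, 365, 0]) cylinder(h = 656, r = 35); }


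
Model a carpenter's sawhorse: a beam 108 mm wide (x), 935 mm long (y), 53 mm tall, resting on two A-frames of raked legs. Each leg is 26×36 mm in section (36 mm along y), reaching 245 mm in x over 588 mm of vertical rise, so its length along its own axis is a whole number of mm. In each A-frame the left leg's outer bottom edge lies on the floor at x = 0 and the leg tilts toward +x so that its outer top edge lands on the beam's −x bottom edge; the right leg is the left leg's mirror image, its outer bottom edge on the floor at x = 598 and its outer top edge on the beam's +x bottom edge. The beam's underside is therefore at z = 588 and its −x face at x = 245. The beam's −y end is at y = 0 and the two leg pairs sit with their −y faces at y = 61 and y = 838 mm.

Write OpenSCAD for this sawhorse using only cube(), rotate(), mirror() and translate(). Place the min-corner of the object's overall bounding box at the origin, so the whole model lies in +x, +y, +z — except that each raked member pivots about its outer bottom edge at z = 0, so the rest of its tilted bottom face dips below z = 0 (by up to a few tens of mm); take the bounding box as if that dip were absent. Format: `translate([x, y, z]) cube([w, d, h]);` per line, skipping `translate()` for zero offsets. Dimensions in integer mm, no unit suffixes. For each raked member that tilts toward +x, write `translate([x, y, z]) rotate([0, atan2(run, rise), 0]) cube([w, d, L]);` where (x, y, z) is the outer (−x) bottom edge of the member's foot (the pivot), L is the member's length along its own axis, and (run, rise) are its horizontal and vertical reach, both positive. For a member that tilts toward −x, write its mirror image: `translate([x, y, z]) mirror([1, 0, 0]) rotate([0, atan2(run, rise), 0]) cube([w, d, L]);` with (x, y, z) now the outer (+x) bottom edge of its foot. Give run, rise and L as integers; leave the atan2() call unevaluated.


// leg length = √(245² + 588²) = 637
// right-leg outer foot x = 2·245 + 108 = 598
// beam min-corner = (245, 0, 588)
translate([245, 0, 588]) cube([108, 935, 53]);
translate([0, 61, 0]) rotate([0, atan2(245, 588), 0]) cube([26, 36, 637]);
translate([598, 61, 0]) mirror([1, 0, 0]) rotate([0, atan2(245, 588), 0]) cube([26, 36, 637]);
translate([0, 838, 0]) rotate([0, atan2(245, 588), 0]) cube([26, 36, 637]);
translate([598, 838, 0]) mirror([1, 0, 0]) rotate([0, atan2(245, 588), 0]) cube([26, 36, 637]);


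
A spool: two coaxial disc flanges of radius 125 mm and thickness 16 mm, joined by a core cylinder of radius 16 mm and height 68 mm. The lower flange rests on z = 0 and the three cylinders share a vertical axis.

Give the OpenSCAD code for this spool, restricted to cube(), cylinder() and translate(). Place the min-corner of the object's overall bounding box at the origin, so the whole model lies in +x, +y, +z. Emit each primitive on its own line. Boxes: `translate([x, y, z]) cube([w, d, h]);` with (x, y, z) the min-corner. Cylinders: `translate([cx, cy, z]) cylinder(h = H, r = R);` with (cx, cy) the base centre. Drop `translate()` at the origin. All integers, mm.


translate([125, 125, 0]) cylinder(h = 16, r = 125);
translate([125, 125, 16]) cylinder(h = 68, r = 16);
translate([125, 125, 84]) cylinder(h = 16, r = 125);


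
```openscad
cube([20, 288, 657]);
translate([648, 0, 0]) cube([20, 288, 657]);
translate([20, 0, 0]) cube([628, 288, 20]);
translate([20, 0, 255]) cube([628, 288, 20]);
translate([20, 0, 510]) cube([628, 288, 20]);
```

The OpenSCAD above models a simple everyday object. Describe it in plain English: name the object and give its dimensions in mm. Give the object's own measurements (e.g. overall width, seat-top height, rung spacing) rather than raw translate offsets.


An open bookshelf. Two side panels, each 20 mm thick, 288 mm deep and 657 mm tall, stand 668 mm apart (outside-to-outside). Between them sit 3 shelves, each 20 mm thick and 288 mm deep, spanning the full gap between the sides. The bottom shelf rests on the floor (its underside at z = 0) and the clear gap between one shelf's top and the next shelf's underside is 235 mm.


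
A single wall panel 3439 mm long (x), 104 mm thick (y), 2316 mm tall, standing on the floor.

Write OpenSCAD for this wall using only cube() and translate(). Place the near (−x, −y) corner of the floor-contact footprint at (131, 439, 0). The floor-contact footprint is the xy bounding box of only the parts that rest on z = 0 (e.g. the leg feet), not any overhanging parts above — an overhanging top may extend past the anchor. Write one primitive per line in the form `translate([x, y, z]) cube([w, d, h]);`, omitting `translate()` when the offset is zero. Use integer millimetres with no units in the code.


translate([131, 439, 0]) cube([3439, 104, 2316]);


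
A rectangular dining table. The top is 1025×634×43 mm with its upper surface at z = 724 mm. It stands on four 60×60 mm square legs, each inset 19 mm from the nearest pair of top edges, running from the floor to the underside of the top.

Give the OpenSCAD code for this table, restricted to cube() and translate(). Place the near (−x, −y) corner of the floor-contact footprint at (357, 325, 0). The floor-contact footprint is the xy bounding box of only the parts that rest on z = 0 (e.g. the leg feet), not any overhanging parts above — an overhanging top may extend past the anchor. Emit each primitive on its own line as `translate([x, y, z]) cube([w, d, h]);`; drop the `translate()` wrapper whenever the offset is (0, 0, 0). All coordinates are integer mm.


translate([338, 306, 681]) cube([1025, 634, 43]);
translate([357, 325, 0]) cube([60, 60, 681]);
translate([1284, 325, 0]) cube([60, 60, 681]);
translate([357, 861, 0]) cube([60, 60, 681]);
translate([1284, 861, 0]) cube([60, 60, 681]);


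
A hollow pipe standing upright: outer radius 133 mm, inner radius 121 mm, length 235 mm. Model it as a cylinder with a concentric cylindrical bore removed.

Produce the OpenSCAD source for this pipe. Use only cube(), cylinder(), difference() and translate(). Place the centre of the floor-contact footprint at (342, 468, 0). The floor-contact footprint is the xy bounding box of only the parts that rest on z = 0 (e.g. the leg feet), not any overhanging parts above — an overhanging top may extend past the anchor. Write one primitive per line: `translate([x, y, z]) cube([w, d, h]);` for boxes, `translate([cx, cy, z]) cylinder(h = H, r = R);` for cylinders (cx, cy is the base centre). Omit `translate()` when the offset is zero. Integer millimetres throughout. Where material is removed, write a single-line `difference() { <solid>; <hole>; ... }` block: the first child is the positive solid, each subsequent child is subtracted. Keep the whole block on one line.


difference() { translate([342, 468, 0]) cylinder(h = 235, r = 133); translate([342, 468, 0]) cylinder(h = 235, r = 121); }


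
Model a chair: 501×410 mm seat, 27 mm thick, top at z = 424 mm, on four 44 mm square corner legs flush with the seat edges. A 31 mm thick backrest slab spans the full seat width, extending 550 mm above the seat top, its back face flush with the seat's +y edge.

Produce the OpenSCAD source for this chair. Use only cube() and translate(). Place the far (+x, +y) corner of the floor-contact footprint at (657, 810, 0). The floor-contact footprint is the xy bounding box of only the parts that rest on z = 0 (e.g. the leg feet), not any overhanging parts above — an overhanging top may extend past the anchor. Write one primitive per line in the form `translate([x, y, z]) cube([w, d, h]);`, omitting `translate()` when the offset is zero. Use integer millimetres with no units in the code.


translate([156, 400, 397]) cube([501, 410, 27]);
translate([156, 400, 0]) cube([44, 44, 397]);
translate([613, 400, 0]) cube([44, 44, 397]);
translate([156, 766, 0]) cube([44, 44, 397]);
translate([613, 766, 0]) cube([44, 44, 397]);
translate([156, 779, 424]) cube([501, 31, 550]);


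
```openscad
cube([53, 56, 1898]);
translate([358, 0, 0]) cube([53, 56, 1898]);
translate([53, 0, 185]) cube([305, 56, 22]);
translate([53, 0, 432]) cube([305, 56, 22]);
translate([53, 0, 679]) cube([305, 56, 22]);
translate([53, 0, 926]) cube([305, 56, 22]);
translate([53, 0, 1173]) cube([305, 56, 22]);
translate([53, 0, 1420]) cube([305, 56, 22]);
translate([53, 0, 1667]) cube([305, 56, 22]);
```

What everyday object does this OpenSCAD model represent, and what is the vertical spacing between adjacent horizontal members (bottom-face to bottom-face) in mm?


A ladder. The rung spacing is 247 mm.

Two tall 53×56 posts with 7 short bars between them — a ladder. Adjacent rungs sit at z = 185 and z = 432, so the spacing is 432 − 185 = 247 mm.


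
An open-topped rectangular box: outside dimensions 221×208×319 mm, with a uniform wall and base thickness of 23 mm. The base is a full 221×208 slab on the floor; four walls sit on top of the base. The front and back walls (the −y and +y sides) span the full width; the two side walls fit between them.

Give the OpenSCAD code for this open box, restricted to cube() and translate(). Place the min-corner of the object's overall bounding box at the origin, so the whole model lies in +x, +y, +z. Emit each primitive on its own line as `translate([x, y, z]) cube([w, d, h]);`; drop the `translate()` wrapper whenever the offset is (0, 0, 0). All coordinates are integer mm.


cube([221, 208, 23]);
translate([0, 0, 23]) cube([221, 23, 296]);
translate([0, 185, 23]) cube([221, 23, 296]);
translate([0, 23, 23]) cube([23, 162, 296]);
translate([198, 23, 23]) cube([23, 162, 296]);


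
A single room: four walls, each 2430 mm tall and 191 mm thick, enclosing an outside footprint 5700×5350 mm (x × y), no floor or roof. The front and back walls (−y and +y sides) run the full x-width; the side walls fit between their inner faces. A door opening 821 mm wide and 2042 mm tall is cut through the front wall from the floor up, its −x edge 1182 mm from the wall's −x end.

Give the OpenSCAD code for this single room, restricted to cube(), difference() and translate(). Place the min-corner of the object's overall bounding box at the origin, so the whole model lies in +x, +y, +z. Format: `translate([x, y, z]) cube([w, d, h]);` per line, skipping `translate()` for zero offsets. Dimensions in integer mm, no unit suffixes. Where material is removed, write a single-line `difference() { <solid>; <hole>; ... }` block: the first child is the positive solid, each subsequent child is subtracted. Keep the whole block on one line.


difference() { cube([5700, 191, 2430]); translate([1182, 0, 0]) cube([821, 191, 2042]); }
translate([0, 5159, 0]) cube([5700, 191, 2430]);
translate([0, 191, 0]) cube([191, 4968, 2430]);
translate([5509, 191, 0]) cube([191, 4968, 2430]);


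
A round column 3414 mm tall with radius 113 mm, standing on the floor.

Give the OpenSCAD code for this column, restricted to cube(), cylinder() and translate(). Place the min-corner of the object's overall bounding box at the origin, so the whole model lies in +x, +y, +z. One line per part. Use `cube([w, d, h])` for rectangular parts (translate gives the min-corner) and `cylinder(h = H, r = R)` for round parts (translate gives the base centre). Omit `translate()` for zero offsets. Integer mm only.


translate([113, 113, 0]) cylinder(h = 3414, r = 113);


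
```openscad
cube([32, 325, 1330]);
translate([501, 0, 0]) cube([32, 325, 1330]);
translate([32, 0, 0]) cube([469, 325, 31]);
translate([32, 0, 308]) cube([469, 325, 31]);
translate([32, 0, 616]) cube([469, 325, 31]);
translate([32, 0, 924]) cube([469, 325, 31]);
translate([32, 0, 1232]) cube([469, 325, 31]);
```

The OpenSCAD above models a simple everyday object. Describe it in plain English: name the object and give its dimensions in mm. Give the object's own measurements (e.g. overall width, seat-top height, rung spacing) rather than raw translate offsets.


An open bookshelf. Two side panels, each 32 mm thick, 325 mm deep and 1330 mm tall, stand 533 mm apart (outside-to-outside). Between them sit 5 shelves, each 31 mm thick and 325 mm deep, spanning the full gap between the sides. The bottom shelf rests on the floor (its underside at z = 0) and the clear gap between one shelf's top and the next shelf's underside is 277 mm.


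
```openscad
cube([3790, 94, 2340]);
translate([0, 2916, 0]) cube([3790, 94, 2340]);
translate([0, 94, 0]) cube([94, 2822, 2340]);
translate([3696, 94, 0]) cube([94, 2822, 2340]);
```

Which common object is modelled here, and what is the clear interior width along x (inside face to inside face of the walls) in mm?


A house (or room) frame. The interior width is 3602 mm.

Four 2340 mm walls enclosing a rectangle with no floor or roof — a room or house frame. Outside width is 3790 mm and wall thickness is 94 mm, so the interior width is 3790 − 2 × 94 = 3602 mm.


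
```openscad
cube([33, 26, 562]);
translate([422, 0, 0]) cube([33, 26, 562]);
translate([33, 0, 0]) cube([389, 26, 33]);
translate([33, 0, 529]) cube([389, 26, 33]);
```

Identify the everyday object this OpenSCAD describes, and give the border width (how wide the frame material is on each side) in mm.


A picture frame. The border width is 33 mm.

Four thin pieces enclosing a rectangular opening — a picture frame. The two full-height stiles are 562 mm tall; the top rail sits at z = 529 and is 33 mm tall, so the border above the opening is 562 − 529 = 33 mm, matching the stile x-width.


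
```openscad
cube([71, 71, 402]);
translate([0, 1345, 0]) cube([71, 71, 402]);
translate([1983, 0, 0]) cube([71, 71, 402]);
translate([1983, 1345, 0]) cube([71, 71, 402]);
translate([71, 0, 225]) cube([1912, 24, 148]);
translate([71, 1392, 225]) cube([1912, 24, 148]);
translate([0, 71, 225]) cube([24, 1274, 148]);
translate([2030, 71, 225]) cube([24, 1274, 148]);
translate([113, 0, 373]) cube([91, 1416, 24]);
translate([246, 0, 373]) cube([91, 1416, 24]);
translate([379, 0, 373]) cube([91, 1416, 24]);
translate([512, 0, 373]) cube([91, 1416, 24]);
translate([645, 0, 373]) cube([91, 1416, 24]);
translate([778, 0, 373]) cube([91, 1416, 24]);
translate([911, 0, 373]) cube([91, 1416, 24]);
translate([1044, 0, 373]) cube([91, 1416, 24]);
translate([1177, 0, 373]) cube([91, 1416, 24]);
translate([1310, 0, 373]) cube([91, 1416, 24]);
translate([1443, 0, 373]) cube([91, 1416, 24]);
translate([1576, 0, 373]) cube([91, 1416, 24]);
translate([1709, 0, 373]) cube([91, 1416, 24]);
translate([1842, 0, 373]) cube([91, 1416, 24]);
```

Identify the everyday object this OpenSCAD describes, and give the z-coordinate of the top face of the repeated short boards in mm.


A bed frame. The slat-top height is 397 mm.

Four posts, four rails, and a row of slats — a bed frame. Slats sit on the rails at z = 225 + 148 = 373; with slat thickness 24, the top is 397 mm.
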